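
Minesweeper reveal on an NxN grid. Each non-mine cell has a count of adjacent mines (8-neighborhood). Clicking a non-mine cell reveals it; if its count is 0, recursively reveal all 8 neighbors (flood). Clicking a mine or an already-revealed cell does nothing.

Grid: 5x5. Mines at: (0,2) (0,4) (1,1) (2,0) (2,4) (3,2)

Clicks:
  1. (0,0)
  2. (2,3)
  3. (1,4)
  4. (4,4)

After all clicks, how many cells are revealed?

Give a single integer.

Answer: 7

Derivation:
Click 1 (0,0) count=1: revealed 1 new [(0,0)] -> total=1
Click 2 (2,3) count=2: revealed 1 new [(2,3)] -> total=2
Click 3 (1,4) count=2: revealed 1 new [(1,4)] -> total=3
Click 4 (4,4) count=0: revealed 4 new [(3,3) (3,4) (4,3) (4,4)] -> total=7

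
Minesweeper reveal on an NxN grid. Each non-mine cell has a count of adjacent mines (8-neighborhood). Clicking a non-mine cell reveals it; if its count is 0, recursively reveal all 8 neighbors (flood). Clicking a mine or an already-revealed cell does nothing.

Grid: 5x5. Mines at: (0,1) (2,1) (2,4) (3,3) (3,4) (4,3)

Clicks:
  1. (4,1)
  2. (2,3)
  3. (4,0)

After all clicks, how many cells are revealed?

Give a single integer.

Click 1 (4,1) count=0: revealed 6 new [(3,0) (3,1) (3,2) (4,0) (4,1) (4,2)] -> total=6
Click 2 (2,3) count=3: revealed 1 new [(2,3)] -> total=7
Click 3 (4,0) count=0: revealed 0 new [(none)] -> total=7

Answer: 7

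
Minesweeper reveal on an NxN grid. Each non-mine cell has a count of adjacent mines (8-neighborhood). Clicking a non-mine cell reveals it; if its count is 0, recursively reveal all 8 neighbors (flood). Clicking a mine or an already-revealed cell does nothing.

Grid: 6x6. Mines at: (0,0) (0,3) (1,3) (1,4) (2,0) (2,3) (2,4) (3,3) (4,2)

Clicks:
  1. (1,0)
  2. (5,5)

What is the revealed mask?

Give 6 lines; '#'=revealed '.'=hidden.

Answer: ......
#.....
......
....##
...###
...###

Derivation:
Click 1 (1,0) count=2: revealed 1 new [(1,0)] -> total=1
Click 2 (5,5) count=0: revealed 8 new [(3,4) (3,5) (4,3) (4,4) (4,5) (5,3) (5,4) (5,5)] -> total=9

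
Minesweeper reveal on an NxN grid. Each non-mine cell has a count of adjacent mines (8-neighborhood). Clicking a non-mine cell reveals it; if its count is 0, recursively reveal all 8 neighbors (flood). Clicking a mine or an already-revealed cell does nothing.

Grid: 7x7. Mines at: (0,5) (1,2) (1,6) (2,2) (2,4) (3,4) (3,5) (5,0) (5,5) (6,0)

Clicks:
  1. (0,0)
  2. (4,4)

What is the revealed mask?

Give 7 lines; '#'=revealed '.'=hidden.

Click 1 (0,0) count=0: revealed 10 new [(0,0) (0,1) (1,0) (1,1) (2,0) (2,1) (3,0) (3,1) (4,0) (4,1)] -> total=10
Click 2 (4,4) count=3: revealed 1 new [(4,4)] -> total=11

Answer: ##.....
##.....
##.....
##.....
##..#..
.......
.......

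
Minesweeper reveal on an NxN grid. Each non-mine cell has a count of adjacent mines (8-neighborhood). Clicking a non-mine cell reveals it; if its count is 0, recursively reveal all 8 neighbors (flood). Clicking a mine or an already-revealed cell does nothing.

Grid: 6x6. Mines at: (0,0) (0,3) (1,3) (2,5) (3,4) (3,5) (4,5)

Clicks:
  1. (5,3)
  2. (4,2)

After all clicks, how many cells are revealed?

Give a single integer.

Answer: 21

Derivation:
Click 1 (5,3) count=0: revealed 21 new [(1,0) (1,1) (1,2) (2,0) (2,1) (2,2) (2,3) (3,0) (3,1) (3,2) (3,3) (4,0) (4,1) (4,2) (4,3) (4,4) (5,0) (5,1) (5,2) (5,3) (5,4)] -> total=21
Click 2 (4,2) count=0: revealed 0 new [(none)] -> total=21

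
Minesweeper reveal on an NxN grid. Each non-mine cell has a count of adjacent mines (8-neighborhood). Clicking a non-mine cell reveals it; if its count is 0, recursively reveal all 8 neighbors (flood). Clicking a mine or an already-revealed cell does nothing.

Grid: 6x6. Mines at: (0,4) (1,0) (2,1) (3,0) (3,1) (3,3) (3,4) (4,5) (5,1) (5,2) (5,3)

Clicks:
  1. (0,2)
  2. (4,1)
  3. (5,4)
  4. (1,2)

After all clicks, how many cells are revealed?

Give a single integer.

Click 1 (0,2) count=0: revealed 6 new [(0,1) (0,2) (0,3) (1,1) (1,2) (1,3)] -> total=6
Click 2 (4,1) count=4: revealed 1 new [(4,1)] -> total=7
Click 3 (5,4) count=2: revealed 1 new [(5,4)] -> total=8
Click 4 (1,2) count=1: revealed 0 new [(none)] -> total=8

Answer: 8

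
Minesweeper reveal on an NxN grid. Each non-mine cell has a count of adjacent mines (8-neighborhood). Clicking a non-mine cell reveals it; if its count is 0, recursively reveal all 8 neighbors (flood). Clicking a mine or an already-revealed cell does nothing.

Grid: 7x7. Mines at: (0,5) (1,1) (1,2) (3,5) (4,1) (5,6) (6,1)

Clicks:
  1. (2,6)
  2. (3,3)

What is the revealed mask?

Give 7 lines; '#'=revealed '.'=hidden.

Answer: .......
.......
..###.#
..###..
..####.
..####.
..####.

Derivation:
Click 1 (2,6) count=1: revealed 1 new [(2,6)] -> total=1
Click 2 (3,3) count=0: revealed 18 new [(2,2) (2,3) (2,4) (3,2) (3,3) (3,4) (4,2) (4,3) (4,4) (4,5) (5,2) (5,3) (5,4) (5,5) (6,2) (6,3) (6,4) (6,5)] -> total=19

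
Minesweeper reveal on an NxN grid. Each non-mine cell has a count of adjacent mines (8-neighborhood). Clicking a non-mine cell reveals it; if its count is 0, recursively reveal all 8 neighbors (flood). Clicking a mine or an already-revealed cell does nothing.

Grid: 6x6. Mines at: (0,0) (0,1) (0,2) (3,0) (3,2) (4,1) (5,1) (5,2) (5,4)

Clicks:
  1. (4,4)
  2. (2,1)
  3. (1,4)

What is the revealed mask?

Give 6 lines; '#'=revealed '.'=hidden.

Answer: ...###
...###
.#.###
...###
...###
......

Derivation:
Click 1 (4,4) count=1: revealed 1 new [(4,4)] -> total=1
Click 2 (2,1) count=2: revealed 1 new [(2,1)] -> total=2
Click 3 (1,4) count=0: revealed 14 new [(0,3) (0,4) (0,5) (1,3) (1,4) (1,5) (2,3) (2,4) (2,5) (3,3) (3,4) (3,5) (4,3) (4,5)] -> total=16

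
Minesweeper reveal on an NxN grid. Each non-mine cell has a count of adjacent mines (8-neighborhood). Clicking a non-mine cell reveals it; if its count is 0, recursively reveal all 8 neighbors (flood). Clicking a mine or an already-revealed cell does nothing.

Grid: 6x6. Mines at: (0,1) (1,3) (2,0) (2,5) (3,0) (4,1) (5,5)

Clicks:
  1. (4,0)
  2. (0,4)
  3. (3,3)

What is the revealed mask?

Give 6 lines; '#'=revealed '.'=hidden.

Click 1 (4,0) count=2: revealed 1 new [(4,0)] -> total=1
Click 2 (0,4) count=1: revealed 1 new [(0,4)] -> total=2
Click 3 (3,3) count=0: revealed 12 new [(2,2) (2,3) (2,4) (3,2) (3,3) (3,4) (4,2) (4,3) (4,4) (5,2) (5,3) (5,4)] -> total=14

Answer: ....#.
......
..###.
..###.
#.###.
..###.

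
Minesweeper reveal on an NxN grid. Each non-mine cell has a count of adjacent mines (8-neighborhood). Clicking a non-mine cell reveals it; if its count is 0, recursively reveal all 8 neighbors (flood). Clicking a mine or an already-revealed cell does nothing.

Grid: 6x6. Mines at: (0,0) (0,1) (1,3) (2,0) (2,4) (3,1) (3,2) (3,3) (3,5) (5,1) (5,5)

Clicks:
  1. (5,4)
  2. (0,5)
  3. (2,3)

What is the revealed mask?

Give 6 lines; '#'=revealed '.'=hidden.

Click 1 (5,4) count=1: revealed 1 new [(5,4)] -> total=1
Click 2 (0,5) count=0: revealed 4 new [(0,4) (0,5) (1,4) (1,5)] -> total=5
Click 3 (2,3) count=4: revealed 1 new [(2,3)] -> total=6

Answer: ....##
....##
...#..
......
......
....#.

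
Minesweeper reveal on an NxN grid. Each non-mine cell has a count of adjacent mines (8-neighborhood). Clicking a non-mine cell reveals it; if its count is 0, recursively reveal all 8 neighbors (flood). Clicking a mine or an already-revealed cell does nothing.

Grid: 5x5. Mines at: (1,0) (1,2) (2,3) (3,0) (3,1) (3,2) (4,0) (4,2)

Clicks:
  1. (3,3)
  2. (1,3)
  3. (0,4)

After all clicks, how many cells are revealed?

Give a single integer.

Click 1 (3,3) count=3: revealed 1 new [(3,3)] -> total=1
Click 2 (1,3) count=2: revealed 1 new [(1,3)] -> total=2
Click 3 (0,4) count=0: revealed 3 new [(0,3) (0,4) (1,4)] -> total=5

Answer: 5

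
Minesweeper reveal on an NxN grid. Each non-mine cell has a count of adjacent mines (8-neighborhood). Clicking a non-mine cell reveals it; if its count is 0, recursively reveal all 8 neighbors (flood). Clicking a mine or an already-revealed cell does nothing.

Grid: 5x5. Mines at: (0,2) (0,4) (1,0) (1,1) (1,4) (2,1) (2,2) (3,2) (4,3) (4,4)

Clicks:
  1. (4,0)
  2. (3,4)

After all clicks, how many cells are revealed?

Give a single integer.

Click 1 (4,0) count=0: revealed 4 new [(3,0) (3,1) (4,0) (4,1)] -> total=4
Click 2 (3,4) count=2: revealed 1 new [(3,4)] -> total=5

Answer: 5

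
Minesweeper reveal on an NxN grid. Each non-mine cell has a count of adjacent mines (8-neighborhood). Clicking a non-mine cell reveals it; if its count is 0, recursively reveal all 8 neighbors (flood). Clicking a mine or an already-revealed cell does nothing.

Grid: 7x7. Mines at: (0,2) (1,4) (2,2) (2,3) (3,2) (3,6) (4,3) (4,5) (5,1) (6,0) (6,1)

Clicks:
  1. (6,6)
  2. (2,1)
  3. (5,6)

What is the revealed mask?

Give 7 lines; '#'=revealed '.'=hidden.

Click 1 (6,6) count=0: revealed 10 new [(5,2) (5,3) (5,4) (5,5) (5,6) (6,2) (6,3) (6,4) (6,5) (6,6)] -> total=10
Click 2 (2,1) count=2: revealed 1 new [(2,1)] -> total=11
Click 3 (5,6) count=1: revealed 0 new [(none)] -> total=11

Answer: .......
.......
.#.....
.......
.......
..#####
..#####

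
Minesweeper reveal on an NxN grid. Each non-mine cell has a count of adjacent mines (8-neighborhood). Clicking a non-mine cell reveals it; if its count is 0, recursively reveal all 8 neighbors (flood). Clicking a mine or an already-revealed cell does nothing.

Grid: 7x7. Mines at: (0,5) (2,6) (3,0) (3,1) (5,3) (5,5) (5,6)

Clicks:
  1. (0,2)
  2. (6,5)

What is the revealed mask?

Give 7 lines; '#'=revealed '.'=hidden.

Answer: #####..
######.
######.
..####.
..####.
.......
.....#.

Derivation:
Click 1 (0,2) count=0: revealed 25 new [(0,0) (0,1) (0,2) (0,3) (0,4) (1,0) (1,1) (1,2) (1,3) (1,4) (1,5) (2,0) (2,1) (2,2) (2,3) (2,4) (2,5) (3,2) (3,3) (3,4) (3,5) (4,2) (4,3) (4,4) (4,5)] -> total=25
Click 2 (6,5) count=2: revealed 1 new [(6,5)] -> total=26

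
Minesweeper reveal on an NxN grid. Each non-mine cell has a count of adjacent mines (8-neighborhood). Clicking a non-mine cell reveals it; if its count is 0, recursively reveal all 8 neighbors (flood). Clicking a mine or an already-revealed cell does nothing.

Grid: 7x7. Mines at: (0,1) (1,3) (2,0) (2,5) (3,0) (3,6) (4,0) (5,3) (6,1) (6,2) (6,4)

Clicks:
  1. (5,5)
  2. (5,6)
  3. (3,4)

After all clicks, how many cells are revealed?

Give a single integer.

Answer: 7

Derivation:
Click 1 (5,5) count=1: revealed 1 new [(5,5)] -> total=1
Click 2 (5,6) count=0: revealed 5 new [(4,5) (4,6) (5,6) (6,5) (6,6)] -> total=6
Click 3 (3,4) count=1: revealed 1 new [(3,4)] -> total=7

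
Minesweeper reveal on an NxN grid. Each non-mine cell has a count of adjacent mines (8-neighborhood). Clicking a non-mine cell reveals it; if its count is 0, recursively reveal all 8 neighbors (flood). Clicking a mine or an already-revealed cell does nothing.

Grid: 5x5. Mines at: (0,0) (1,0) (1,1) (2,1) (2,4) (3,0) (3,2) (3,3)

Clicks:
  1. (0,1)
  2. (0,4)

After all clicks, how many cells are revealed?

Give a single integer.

Click 1 (0,1) count=3: revealed 1 new [(0,1)] -> total=1
Click 2 (0,4) count=0: revealed 6 new [(0,2) (0,3) (0,4) (1,2) (1,3) (1,4)] -> total=7

Answer: 7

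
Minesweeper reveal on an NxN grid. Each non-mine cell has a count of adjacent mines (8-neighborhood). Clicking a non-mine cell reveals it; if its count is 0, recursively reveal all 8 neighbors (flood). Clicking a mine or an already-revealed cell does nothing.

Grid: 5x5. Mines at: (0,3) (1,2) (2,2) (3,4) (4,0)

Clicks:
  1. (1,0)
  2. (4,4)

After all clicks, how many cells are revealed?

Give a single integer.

Click 1 (1,0) count=0: revealed 8 new [(0,0) (0,1) (1,0) (1,1) (2,0) (2,1) (3,0) (3,1)] -> total=8
Click 2 (4,4) count=1: revealed 1 new [(4,4)] -> total=9

Answer: 9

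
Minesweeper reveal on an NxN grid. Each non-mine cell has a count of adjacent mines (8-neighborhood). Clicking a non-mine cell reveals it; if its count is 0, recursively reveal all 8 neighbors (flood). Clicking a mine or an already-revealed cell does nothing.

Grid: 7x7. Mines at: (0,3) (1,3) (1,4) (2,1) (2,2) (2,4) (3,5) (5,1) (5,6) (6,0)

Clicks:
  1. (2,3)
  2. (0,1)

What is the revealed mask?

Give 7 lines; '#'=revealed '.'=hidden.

Click 1 (2,3) count=4: revealed 1 new [(2,3)] -> total=1
Click 2 (0,1) count=0: revealed 6 new [(0,0) (0,1) (0,2) (1,0) (1,1) (1,2)] -> total=7

Answer: ###....
###....
...#...
.......
.......
.......
.......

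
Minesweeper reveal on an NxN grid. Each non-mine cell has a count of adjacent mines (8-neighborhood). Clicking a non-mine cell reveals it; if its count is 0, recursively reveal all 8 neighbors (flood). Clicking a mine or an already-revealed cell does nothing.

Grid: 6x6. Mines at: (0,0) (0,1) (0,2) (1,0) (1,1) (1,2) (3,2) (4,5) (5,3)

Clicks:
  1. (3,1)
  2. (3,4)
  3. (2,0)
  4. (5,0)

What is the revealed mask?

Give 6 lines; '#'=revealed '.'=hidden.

Click 1 (3,1) count=1: revealed 1 new [(3,1)] -> total=1
Click 2 (3,4) count=1: revealed 1 new [(3,4)] -> total=2
Click 3 (2,0) count=2: revealed 1 new [(2,0)] -> total=3
Click 4 (5,0) count=0: revealed 8 new [(2,1) (3,0) (4,0) (4,1) (4,2) (5,0) (5,1) (5,2)] -> total=11

Answer: ......
......
##....
##..#.
###...
###...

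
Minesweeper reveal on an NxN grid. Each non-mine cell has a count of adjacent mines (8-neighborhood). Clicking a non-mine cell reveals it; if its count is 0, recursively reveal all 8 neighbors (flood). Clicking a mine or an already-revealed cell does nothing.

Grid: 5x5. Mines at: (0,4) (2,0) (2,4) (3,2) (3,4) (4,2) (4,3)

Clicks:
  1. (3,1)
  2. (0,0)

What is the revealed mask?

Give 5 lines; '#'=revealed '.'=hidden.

Click 1 (3,1) count=3: revealed 1 new [(3,1)] -> total=1
Click 2 (0,0) count=0: revealed 11 new [(0,0) (0,1) (0,2) (0,3) (1,0) (1,1) (1,2) (1,3) (2,1) (2,2) (2,3)] -> total=12

Answer: ####.
####.
.###.
.#...
.....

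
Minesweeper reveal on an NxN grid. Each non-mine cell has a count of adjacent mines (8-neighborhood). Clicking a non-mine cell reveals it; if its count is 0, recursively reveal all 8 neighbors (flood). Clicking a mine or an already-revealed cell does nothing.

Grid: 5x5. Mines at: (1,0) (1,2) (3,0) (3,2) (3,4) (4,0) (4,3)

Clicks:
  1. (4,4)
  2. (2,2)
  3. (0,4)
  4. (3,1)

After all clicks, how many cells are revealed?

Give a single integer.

Answer: 9

Derivation:
Click 1 (4,4) count=2: revealed 1 new [(4,4)] -> total=1
Click 2 (2,2) count=2: revealed 1 new [(2,2)] -> total=2
Click 3 (0,4) count=0: revealed 6 new [(0,3) (0,4) (1,3) (1,4) (2,3) (2,4)] -> total=8
Click 4 (3,1) count=3: revealed 1 new [(3,1)] -> total=9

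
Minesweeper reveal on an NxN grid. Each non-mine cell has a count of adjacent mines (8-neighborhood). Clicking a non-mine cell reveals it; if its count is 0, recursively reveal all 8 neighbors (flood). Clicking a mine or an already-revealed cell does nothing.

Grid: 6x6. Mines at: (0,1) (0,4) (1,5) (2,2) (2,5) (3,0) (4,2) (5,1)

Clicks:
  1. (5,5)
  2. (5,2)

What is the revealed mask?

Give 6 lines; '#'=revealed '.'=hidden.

Answer: ......
......
......
...###
...###
..####

Derivation:
Click 1 (5,5) count=0: revealed 9 new [(3,3) (3,4) (3,5) (4,3) (4,4) (4,5) (5,3) (5,4) (5,5)] -> total=9
Click 2 (5,2) count=2: revealed 1 new [(5,2)] -> total=10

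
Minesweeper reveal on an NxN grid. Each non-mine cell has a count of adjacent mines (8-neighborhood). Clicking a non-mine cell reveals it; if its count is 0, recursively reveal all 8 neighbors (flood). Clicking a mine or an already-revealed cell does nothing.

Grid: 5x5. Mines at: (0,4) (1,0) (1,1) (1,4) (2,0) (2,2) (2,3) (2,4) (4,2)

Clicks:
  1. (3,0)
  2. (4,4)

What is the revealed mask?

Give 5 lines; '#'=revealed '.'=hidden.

Answer: .....
.....
.....
#..##
...##

Derivation:
Click 1 (3,0) count=1: revealed 1 new [(3,0)] -> total=1
Click 2 (4,4) count=0: revealed 4 new [(3,3) (3,4) (4,3) (4,4)] -> total=5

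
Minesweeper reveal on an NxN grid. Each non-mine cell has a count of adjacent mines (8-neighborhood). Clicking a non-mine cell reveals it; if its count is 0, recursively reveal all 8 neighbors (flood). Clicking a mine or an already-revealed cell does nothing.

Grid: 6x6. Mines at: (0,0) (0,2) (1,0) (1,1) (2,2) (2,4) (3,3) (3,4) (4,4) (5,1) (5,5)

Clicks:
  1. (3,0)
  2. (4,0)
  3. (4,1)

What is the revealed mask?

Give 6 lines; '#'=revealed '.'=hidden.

Answer: ......
......
##....
##....
##....
......

Derivation:
Click 1 (3,0) count=0: revealed 6 new [(2,0) (2,1) (3,0) (3,1) (4,0) (4,1)] -> total=6
Click 2 (4,0) count=1: revealed 0 new [(none)] -> total=6
Click 3 (4,1) count=1: revealed 0 new [(none)] -> total=6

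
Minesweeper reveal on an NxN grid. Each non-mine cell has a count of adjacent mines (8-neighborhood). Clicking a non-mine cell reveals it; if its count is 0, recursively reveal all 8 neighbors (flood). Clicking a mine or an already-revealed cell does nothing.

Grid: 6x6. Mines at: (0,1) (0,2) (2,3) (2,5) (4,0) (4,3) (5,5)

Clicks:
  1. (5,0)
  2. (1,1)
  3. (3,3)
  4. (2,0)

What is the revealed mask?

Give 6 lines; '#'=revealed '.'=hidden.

Click 1 (5,0) count=1: revealed 1 new [(5,0)] -> total=1
Click 2 (1,1) count=2: revealed 1 new [(1,1)] -> total=2
Click 3 (3,3) count=2: revealed 1 new [(3,3)] -> total=3
Click 4 (2,0) count=0: revealed 8 new [(1,0) (1,2) (2,0) (2,1) (2,2) (3,0) (3,1) (3,2)] -> total=11

Answer: ......
###...
###...
####..
......
#.....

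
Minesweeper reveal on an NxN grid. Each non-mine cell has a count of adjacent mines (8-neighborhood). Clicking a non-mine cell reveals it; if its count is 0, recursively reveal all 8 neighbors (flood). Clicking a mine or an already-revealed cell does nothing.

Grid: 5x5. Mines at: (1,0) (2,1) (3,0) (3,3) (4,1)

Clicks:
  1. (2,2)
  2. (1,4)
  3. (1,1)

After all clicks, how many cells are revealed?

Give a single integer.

Click 1 (2,2) count=2: revealed 1 new [(2,2)] -> total=1
Click 2 (1,4) count=0: revealed 10 new [(0,1) (0,2) (0,3) (0,4) (1,1) (1,2) (1,3) (1,4) (2,3) (2,4)] -> total=11
Click 3 (1,1) count=2: revealed 0 new [(none)] -> total=11

Answer: 11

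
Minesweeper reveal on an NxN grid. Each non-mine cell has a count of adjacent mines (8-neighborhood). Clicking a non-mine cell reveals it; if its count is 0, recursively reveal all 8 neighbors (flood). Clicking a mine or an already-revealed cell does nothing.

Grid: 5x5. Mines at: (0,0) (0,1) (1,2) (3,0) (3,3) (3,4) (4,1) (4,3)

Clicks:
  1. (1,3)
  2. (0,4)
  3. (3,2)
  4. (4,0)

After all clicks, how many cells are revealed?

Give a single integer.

Click 1 (1,3) count=1: revealed 1 new [(1,3)] -> total=1
Click 2 (0,4) count=0: revealed 5 new [(0,3) (0,4) (1,4) (2,3) (2,4)] -> total=6
Click 3 (3,2) count=3: revealed 1 new [(3,2)] -> total=7
Click 4 (4,0) count=2: revealed 1 new [(4,0)] -> total=8

Answer: 8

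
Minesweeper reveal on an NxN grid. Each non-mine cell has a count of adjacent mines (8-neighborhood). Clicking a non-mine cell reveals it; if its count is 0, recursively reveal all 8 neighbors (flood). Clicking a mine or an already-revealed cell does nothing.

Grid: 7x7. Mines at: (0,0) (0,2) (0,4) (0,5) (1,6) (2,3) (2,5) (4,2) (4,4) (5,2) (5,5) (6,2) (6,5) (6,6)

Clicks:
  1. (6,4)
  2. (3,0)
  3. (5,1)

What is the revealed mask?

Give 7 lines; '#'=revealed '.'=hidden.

Answer: .......
###....
###....
###....
##.....
##.....
##..#..

Derivation:
Click 1 (6,4) count=2: revealed 1 new [(6,4)] -> total=1
Click 2 (3,0) count=0: revealed 15 new [(1,0) (1,1) (1,2) (2,0) (2,1) (2,2) (3,0) (3,1) (3,2) (4,0) (4,1) (5,0) (5,1) (6,0) (6,1)] -> total=16
Click 3 (5,1) count=3: revealed 0 new [(none)] -> total=16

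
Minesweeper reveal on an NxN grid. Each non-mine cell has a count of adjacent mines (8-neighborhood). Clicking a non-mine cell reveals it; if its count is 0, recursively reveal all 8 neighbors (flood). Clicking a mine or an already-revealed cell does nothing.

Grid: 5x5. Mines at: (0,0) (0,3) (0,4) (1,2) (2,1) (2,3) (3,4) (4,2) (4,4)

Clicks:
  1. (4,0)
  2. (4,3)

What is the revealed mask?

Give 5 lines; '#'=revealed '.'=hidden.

Click 1 (4,0) count=0: revealed 4 new [(3,0) (3,1) (4,0) (4,1)] -> total=4
Click 2 (4,3) count=3: revealed 1 new [(4,3)] -> total=5

Answer: .....
.....
.....
##...
##.#.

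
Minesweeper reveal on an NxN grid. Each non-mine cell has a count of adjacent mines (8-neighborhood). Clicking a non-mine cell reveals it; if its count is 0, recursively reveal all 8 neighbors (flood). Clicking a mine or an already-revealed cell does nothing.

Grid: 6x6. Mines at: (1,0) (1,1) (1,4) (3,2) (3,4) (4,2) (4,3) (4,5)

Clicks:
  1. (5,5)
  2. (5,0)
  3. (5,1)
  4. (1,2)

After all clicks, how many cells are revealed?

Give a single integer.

Click 1 (5,5) count=1: revealed 1 new [(5,5)] -> total=1
Click 2 (5,0) count=0: revealed 8 new [(2,0) (2,1) (3,0) (3,1) (4,0) (4,1) (5,0) (5,1)] -> total=9
Click 3 (5,1) count=1: revealed 0 new [(none)] -> total=9
Click 4 (1,2) count=1: revealed 1 new [(1,2)] -> total=10

Answer: 10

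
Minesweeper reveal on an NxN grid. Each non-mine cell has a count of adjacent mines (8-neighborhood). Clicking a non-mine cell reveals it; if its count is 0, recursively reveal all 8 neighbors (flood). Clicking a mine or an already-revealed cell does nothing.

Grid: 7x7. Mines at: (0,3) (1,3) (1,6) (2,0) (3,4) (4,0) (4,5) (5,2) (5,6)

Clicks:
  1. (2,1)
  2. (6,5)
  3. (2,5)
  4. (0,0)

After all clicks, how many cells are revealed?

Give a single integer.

Answer: 9

Derivation:
Click 1 (2,1) count=1: revealed 1 new [(2,1)] -> total=1
Click 2 (6,5) count=1: revealed 1 new [(6,5)] -> total=2
Click 3 (2,5) count=2: revealed 1 new [(2,5)] -> total=3
Click 4 (0,0) count=0: revealed 6 new [(0,0) (0,1) (0,2) (1,0) (1,1) (1,2)] -> total=9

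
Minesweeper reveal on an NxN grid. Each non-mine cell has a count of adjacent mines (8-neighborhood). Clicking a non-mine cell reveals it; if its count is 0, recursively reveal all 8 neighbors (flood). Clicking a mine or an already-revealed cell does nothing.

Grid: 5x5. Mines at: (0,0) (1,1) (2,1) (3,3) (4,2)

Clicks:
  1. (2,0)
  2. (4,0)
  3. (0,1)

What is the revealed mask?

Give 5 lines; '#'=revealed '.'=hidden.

Click 1 (2,0) count=2: revealed 1 new [(2,0)] -> total=1
Click 2 (4,0) count=0: revealed 4 new [(3,0) (3,1) (4,0) (4,1)] -> total=5
Click 3 (0,1) count=2: revealed 1 new [(0,1)] -> total=6

Answer: .#...
.....
#....
##...
##...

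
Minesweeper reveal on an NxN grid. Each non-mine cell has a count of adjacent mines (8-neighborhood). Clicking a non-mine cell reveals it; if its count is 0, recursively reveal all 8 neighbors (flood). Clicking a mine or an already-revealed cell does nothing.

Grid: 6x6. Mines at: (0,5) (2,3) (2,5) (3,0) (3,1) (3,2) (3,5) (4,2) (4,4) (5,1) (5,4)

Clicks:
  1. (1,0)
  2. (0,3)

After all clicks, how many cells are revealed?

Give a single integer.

Click 1 (1,0) count=0: revealed 13 new [(0,0) (0,1) (0,2) (0,3) (0,4) (1,0) (1,1) (1,2) (1,3) (1,4) (2,0) (2,1) (2,2)] -> total=13
Click 2 (0,3) count=0: revealed 0 new [(none)] -> total=13

Answer: 13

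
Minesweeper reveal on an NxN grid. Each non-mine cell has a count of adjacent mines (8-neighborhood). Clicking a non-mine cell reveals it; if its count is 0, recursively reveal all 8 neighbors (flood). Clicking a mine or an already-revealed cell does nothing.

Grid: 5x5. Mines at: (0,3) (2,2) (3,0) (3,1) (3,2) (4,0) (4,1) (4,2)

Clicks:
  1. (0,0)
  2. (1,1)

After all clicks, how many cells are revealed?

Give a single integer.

Answer: 8

Derivation:
Click 1 (0,0) count=0: revealed 8 new [(0,0) (0,1) (0,2) (1,0) (1,1) (1,2) (2,0) (2,1)] -> total=8
Click 2 (1,1) count=1: revealed 0 new [(none)] -> total=8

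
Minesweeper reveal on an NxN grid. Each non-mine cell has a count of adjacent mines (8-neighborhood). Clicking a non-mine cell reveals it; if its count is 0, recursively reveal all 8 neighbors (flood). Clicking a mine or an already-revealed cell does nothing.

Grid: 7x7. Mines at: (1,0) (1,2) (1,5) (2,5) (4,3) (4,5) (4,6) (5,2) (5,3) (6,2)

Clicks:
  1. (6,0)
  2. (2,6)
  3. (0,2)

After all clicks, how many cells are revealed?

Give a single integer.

Click 1 (6,0) count=0: revealed 13 new [(2,0) (2,1) (2,2) (3,0) (3,1) (3,2) (4,0) (4,1) (4,2) (5,0) (5,1) (6,0) (6,1)] -> total=13
Click 2 (2,6) count=2: revealed 1 new [(2,6)] -> total=14
Click 3 (0,2) count=1: revealed 1 new [(0,2)] -> total=15

Answer: 15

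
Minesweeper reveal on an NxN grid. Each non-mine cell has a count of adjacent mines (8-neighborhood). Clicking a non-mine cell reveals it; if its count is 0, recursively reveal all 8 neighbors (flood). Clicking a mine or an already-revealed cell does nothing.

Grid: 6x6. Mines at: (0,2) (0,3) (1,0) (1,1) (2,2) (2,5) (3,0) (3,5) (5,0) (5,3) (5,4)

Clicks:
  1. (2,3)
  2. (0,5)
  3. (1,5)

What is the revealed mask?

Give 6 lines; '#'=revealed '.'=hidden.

Click 1 (2,3) count=1: revealed 1 new [(2,3)] -> total=1
Click 2 (0,5) count=0: revealed 4 new [(0,4) (0,5) (1,4) (1,5)] -> total=5
Click 3 (1,5) count=1: revealed 0 new [(none)] -> total=5

Answer: ....##
....##
...#..
......
......
......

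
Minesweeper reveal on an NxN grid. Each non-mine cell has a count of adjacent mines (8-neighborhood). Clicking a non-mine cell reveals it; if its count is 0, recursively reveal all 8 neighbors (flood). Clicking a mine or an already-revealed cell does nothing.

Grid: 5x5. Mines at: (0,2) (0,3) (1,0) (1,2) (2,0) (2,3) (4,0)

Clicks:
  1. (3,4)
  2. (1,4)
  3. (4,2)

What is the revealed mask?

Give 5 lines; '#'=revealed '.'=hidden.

Click 1 (3,4) count=1: revealed 1 new [(3,4)] -> total=1
Click 2 (1,4) count=2: revealed 1 new [(1,4)] -> total=2
Click 3 (4,2) count=0: revealed 7 new [(3,1) (3,2) (3,3) (4,1) (4,2) (4,3) (4,4)] -> total=9

Answer: .....
....#
.....
.####
.####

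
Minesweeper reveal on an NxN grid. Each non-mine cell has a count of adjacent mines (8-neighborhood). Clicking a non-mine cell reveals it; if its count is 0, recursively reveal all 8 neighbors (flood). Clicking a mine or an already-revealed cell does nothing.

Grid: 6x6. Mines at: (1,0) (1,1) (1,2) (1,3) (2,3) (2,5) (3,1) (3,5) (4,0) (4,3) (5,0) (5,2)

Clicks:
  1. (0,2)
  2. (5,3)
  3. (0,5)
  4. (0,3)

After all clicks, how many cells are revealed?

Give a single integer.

Answer: 7

Derivation:
Click 1 (0,2) count=3: revealed 1 new [(0,2)] -> total=1
Click 2 (5,3) count=2: revealed 1 new [(5,3)] -> total=2
Click 3 (0,5) count=0: revealed 4 new [(0,4) (0,5) (1,4) (1,5)] -> total=6
Click 4 (0,3) count=2: revealed 1 new [(0,3)] -> total=7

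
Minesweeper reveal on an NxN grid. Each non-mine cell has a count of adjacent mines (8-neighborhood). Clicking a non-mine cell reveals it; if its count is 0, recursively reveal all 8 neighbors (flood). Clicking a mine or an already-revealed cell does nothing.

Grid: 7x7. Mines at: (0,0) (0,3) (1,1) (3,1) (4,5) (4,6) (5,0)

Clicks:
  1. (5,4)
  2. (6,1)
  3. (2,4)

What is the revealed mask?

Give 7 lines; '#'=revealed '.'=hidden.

Click 1 (5,4) count=1: revealed 1 new [(5,4)] -> total=1
Click 2 (6,1) count=1: revealed 1 new [(6,1)] -> total=2
Click 3 (2,4) count=0: revealed 32 new [(0,4) (0,5) (0,6) (1,2) (1,3) (1,4) (1,5) (1,6) (2,2) (2,3) (2,4) (2,5) (2,6) (3,2) (3,3) (3,4) (3,5) (3,6) (4,1) (4,2) (4,3) (4,4) (5,1) (5,2) (5,3) (5,5) (5,6) (6,2) (6,3) (6,4) (6,5) (6,6)] -> total=34

Answer: ....###
..#####
..#####
..#####
.####..
.######
.######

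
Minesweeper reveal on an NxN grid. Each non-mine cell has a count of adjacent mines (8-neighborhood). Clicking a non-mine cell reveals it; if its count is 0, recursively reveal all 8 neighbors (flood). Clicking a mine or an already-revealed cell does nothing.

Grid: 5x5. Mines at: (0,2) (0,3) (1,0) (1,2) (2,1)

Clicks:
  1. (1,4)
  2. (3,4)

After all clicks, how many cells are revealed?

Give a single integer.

Click 1 (1,4) count=1: revealed 1 new [(1,4)] -> total=1
Click 2 (3,4) count=0: revealed 14 new [(1,3) (2,2) (2,3) (2,4) (3,0) (3,1) (3,2) (3,3) (3,4) (4,0) (4,1) (4,2) (4,3) (4,4)] -> total=15

Answer: 15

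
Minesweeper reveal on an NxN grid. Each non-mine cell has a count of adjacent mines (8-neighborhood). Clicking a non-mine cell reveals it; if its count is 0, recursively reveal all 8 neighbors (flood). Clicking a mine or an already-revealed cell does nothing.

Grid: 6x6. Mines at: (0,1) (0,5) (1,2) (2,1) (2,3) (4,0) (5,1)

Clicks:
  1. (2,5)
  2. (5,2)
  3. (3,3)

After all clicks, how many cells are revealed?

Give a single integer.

Click 1 (2,5) count=0: revealed 16 new [(1,4) (1,5) (2,4) (2,5) (3,2) (3,3) (3,4) (3,5) (4,2) (4,3) (4,4) (4,5) (5,2) (5,3) (5,4) (5,5)] -> total=16
Click 2 (5,2) count=1: revealed 0 new [(none)] -> total=16
Click 3 (3,3) count=1: revealed 0 new [(none)] -> total=16

Answer: 16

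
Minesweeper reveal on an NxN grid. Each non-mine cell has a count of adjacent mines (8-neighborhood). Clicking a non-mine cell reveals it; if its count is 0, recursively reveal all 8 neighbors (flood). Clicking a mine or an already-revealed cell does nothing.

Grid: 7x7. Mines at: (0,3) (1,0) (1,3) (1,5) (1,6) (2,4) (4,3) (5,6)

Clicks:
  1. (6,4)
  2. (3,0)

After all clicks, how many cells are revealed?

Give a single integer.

Answer: 21

Derivation:
Click 1 (6,4) count=0: revealed 21 new [(2,0) (2,1) (2,2) (3,0) (3,1) (3,2) (4,0) (4,1) (4,2) (5,0) (5,1) (5,2) (5,3) (5,4) (5,5) (6,0) (6,1) (6,2) (6,3) (6,4) (6,5)] -> total=21
Click 2 (3,0) count=0: revealed 0 new [(none)] -> total=21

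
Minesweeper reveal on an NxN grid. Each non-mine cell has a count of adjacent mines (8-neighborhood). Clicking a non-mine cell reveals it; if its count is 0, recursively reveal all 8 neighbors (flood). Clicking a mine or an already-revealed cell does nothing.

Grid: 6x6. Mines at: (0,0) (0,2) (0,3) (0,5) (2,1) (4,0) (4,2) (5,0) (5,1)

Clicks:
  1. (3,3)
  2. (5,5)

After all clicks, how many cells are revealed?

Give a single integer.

Answer: 18

Derivation:
Click 1 (3,3) count=1: revealed 1 new [(3,3)] -> total=1
Click 2 (5,5) count=0: revealed 17 new [(1,2) (1,3) (1,4) (1,5) (2,2) (2,3) (2,4) (2,5) (3,2) (3,4) (3,5) (4,3) (4,4) (4,5) (5,3) (5,4) (5,5)] -> total=18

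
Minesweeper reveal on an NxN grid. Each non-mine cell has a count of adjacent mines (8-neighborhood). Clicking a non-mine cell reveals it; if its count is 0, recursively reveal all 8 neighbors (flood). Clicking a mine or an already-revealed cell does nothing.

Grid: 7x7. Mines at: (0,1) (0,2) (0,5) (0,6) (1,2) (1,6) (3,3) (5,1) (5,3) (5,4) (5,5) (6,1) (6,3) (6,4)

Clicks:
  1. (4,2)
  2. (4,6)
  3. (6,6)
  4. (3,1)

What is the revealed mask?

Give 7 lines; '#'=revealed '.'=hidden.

Answer: .......
##.....
###....
###....
###...#
.......
......#

Derivation:
Click 1 (4,2) count=3: revealed 1 new [(4,2)] -> total=1
Click 2 (4,6) count=1: revealed 1 new [(4,6)] -> total=2
Click 3 (6,6) count=1: revealed 1 new [(6,6)] -> total=3
Click 4 (3,1) count=0: revealed 10 new [(1,0) (1,1) (2,0) (2,1) (2,2) (3,0) (3,1) (3,2) (4,0) (4,1)] -> total=13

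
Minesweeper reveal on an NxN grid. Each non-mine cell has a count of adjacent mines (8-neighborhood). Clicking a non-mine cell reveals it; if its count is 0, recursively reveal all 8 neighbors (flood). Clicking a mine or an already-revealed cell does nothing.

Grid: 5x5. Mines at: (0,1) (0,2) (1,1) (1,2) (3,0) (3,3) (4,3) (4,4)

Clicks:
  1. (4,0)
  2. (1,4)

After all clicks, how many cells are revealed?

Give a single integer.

Click 1 (4,0) count=1: revealed 1 new [(4,0)] -> total=1
Click 2 (1,4) count=0: revealed 6 new [(0,3) (0,4) (1,3) (1,4) (2,3) (2,4)] -> total=7

Answer: 7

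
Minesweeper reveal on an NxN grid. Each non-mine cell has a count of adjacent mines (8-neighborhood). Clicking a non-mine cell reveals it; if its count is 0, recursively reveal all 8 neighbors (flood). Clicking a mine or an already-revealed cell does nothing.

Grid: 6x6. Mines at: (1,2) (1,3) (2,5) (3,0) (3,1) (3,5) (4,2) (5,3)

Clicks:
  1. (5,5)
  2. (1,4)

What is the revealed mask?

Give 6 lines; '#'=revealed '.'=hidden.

Click 1 (5,5) count=0: revealed 4 new [(4,4) (4,5) (5,4) (5,5)] -> total=4
Click 2 (1,4) count=2: revealed 1 new [(1,4)] -> total=5

Answer: ......
....#.
......
......
....##
....##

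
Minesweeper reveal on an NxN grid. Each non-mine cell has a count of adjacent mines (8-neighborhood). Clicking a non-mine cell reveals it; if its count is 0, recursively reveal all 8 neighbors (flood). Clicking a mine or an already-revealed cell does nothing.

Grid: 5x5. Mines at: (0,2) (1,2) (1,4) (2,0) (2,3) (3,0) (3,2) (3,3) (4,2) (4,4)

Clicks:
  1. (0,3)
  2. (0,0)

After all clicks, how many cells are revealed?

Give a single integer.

Click 1 (0,3) count=3: revealed 1 new [(0,3)] -> total=1
Click 2 (0,0) count=0: revealed 4 new [(0,0) (0,1) (1,0) (1,1)] -> total=5

Answer: 5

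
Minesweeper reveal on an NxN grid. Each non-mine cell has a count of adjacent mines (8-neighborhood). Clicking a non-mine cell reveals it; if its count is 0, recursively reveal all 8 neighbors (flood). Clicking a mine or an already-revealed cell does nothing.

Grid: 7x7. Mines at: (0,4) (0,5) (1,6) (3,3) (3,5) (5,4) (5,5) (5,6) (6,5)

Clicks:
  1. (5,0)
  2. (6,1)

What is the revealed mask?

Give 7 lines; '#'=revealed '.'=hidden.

Click 1 (5,0) count=0: revealed 27 new [(0,0) (0,1) (0,2) (0,3) (1,0) (1,1) (1,2) (1,3) (2,0) (2,1) (2,2) (2,3) (3,0) (3,1) (3,2) (4,0) (4,1) (4,2) (4,3) (5,0) (5,1) (5,2) (5,3) (6,0) (6,1) (6,2) (6,3)] -> total=27
Click 2 (6,1) count=0: revealed 0 new [(none)] -> total=27

Answer: ####...
####...
####...
###....
####...
####...
####...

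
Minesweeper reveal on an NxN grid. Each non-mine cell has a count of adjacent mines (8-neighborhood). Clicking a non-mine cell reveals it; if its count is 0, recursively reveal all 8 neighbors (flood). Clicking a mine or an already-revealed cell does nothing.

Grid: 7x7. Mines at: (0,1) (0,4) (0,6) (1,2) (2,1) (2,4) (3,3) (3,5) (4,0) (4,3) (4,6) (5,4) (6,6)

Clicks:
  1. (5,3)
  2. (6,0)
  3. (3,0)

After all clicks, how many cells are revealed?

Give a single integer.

Click 1 (5,3) count=2: revealed 1 new [(5,3)] -> total=1
Click 2 (6,0) count=0: revealed 7 new [(5,0) (5,1) (5,2) (6,0) (6,1) (6,2) (6,3)] -> total=8
Click 3 (3,0) count=2: revealed 1 new [(3,0)] -> total=9

Answer: 9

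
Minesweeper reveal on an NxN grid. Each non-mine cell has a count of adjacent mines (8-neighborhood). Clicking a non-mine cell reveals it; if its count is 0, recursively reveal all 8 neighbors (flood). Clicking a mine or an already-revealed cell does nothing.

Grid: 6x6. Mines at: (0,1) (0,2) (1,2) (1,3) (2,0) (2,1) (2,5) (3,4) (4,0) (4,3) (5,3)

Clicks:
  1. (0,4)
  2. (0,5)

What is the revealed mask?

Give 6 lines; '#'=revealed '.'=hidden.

Answer: ....##
....##
......
......
......
......

Derivation:
Click 1 (0,4) count=1: revealed 1 new [(0,4)] -> total=1
Click 2 (0,5) count=0: revealed 3 new [(0,5) (1,4) (1,5)] -> total=4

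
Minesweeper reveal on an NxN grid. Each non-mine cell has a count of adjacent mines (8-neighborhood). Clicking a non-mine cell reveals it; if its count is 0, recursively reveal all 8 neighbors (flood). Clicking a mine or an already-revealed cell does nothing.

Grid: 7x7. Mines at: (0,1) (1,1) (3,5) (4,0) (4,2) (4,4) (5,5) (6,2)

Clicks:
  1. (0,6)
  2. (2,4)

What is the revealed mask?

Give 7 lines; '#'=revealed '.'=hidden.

Click 1 (0,6) count=0: revealed 18 new [(0,2) (0,3) (0,4) (0,5) (0,6) (1,2) (1,3) (1,4) (1,5) (1,6) (2,2) (2,3) (2,4) (2,5) (2,6) (3,2) (3,3) (3,4)] -> total=18
Click 2 (2,4) count=1: revealed 0 new [(none)] -> total=18

Answer: ..#####
..#####
..#####
..###..
.......
.......
.......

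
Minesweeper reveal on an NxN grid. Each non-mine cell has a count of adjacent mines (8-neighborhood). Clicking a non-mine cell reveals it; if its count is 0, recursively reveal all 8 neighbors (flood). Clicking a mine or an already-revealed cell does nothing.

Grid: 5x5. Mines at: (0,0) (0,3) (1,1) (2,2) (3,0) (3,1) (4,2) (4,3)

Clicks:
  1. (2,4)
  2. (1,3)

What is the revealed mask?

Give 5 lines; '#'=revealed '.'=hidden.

Answer: .....
...##
...##
...##
.....

Derivation:
Click 1 (2,4) count=0: revealed 6 new [(1,3) (1,4) (2,3) (2,4) (3,3) (3,4)] -> total=6
Click 2 (1,3) count=2: revealed 0 new [(none)] -> total=6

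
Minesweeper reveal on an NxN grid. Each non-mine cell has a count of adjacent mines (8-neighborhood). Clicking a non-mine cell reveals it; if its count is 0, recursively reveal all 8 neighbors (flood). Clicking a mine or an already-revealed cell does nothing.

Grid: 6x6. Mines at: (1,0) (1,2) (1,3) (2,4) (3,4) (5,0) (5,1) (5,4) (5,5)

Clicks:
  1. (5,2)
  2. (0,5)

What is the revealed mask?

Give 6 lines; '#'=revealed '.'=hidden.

Answer: ....##
....##
......
......
......
..#...

Derivation:
Click 1 (5,2) count=1: revealed 1 new [(5,2)] -> total=1
Click 2 (0,5) count=0: revealed 4 new [(0,4) (0,5) (1,4) (1,5)] -> total=5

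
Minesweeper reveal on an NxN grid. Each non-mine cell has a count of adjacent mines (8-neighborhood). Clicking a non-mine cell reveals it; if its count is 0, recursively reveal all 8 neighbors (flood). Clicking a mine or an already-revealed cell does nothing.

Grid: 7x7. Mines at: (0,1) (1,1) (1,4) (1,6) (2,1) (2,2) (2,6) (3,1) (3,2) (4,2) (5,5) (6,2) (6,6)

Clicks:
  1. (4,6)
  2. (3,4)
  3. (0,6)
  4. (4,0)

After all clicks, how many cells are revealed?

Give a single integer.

Click 1 (4,6) count=1: revealed 1 new [(4,6)] -> total=1
Click 2 (3,4) count=0: revealed 9 new [(2,3) (2,4) (2,5) (3,3) (3,4) (3,5) (4,3) (4,4) (4,5)] -> total=10
Click 3 (0,6) count=1: revealed 1 new [(0,6)] -> total=11
Click 4 (4,0) count=1: revealed 1 new [(4,0)] -> total=12

Answer: 12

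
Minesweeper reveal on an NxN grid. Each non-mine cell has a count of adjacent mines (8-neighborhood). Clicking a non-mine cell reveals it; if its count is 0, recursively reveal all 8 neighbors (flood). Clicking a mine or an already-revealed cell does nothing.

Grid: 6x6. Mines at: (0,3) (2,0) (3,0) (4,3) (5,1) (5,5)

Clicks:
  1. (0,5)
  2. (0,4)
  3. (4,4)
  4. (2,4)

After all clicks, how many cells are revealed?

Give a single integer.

Click 1 (0,5) count=0: revealed 19 new [(0,4) (0,5) (1,1) (1,2) (1,3) (1,4) (1,5) (2,1) (2,2) (2,3) (2,4) (2,5) (3,1) (3,2) (3,3) (3,4) (3,5) (4,4) (4,5)] -> total=19
Click 2 (0,4) count=1: revealed 0 new [(none)] -> total=19
Click 3 (4,4) count=2: revealed 0 new [(none)] -> total=19
Click 4 (2,4) count=0: revealed 0 new [(none)] -> total=19

Answer: 19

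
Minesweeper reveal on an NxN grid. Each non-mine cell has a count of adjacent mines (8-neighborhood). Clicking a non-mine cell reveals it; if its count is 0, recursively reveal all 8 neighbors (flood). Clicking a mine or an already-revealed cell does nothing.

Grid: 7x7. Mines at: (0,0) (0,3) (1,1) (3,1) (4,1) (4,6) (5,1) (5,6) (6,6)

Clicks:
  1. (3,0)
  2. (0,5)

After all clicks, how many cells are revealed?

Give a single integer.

Answer: 31

Derivation:
Click 1 (3,0) count=2: revealed 1 new [(3,0)] -> total=1
Click 2 (0,5) count=0: revealed 30 new [(0,4) (0,5) (0,6) (1,2) (1,3) (1,4) (1,5) (1,6) (2,2) (2,3) (2,4) (2,5) (2,6) (3,2) (3,3) (3,4) (3,5) (3,6) (4,2) (4,3) (4,4) (4,5) (5,2) (5,3) (5,4) (5,5) (6,2) (6,3) (6,4) (6,5)] -> total=31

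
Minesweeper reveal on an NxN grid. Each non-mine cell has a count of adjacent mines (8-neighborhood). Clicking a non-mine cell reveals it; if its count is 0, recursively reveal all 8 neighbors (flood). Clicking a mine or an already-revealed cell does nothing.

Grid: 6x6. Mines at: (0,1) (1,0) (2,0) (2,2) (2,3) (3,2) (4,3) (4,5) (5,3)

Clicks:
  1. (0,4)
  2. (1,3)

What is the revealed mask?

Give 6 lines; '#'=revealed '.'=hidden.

Answer: ..####
..####
....##
....##
......
......

Derivation:
Click 1 (0,4) count=0: revealed 12 new [(0,2) (0,3) (0,4) (0,5) (1,2) (1,3) (1,4) (1,5) (2,4) (2,5) (3,4) (3,5)] -> total=12
Click 2 (1,3) count=2: revealed 0 new [(none)] -> total=12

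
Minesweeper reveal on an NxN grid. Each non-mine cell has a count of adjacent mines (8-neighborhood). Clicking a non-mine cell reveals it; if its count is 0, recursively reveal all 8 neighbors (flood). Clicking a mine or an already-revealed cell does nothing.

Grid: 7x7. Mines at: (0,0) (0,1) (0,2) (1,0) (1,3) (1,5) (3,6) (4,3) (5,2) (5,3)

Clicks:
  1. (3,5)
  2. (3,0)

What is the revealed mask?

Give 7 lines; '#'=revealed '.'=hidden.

Click 1 (3,5) count=1: revealed 1 new [(3,5)] -> total=1
Click 2 (3,0) count=0: revealed 13 new [(2,0) (2,1) (2,2) (3,0) (3,1) (3,2) (4,0) (4,1) (4,2) (5,0) (5,1) (6,0) (6,1)] -> total=14

Answer: .......
.......
###....
###..#.
###....
##.....
##.....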